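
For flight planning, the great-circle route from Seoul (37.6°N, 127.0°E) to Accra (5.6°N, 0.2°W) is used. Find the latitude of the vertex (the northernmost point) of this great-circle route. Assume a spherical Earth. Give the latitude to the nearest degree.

≈ 46°N

The great circle lies in the plane with unit normal n̂ = (p₁ × p₂)/|p₁ × p₂|.
Here n̂_z ≈ -0.691; the vertex latitude is φ_max = arccos|n̂_z| ≈ 46.3°.
Check via Clairaut: cos φ_max = |cos φ₁| · sin C = cos(37.6°)·sin(60.7°) ≈ 0.691, again giving ≈ 46.3°.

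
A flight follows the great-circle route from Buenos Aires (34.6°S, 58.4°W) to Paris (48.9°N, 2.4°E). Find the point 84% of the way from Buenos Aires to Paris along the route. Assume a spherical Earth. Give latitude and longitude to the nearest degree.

Convert each endpoint to a unit vector on the sphere (x = cos φ cos λ, y = cos φ sin λ, z = sin φ).
The central angle between the endpoints is δ = arccos(p₁·p₂) ≈ 1.735 rad (99.4°).
Interpolate at f = 0.84 with slerp weights a = sin((1−f)δ)/sin δ ≈ 0.278, b = sin(fδ)/sin δ ≈ 1.007.
p = a·p₁ + b·p₂ ≈ (0.781, -0.167, 0.601); φ = arcsin(p_z) ≈ 36.96°, λ = atan2(p_y, p_x) ≈ -12.07°.

≈ (37°N, 12°W)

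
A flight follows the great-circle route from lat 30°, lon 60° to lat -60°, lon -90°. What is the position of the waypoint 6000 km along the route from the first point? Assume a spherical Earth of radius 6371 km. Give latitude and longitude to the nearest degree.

≈ lat -20°, lon 39°

From cos δ = sin φ₁ sin φ₂ + cos φ₁ cos φ₂ cos Δλ, the central angle is δ ≈ 2.512 rad (143.9°). The total great-circle distance is δ·R ≈ 2.512 × 6371 ≈ 16001 km, so the target fraction is f = 6000/16001 ≈ 0.375.
Interpolate at f ≈ 0.375 with slerp weights a = sin((1−f)δ)/sin δ ≈ 1.697, b = sin(fδ)/sin δ ≈ 1.372.
p = a·p₁ + b·p₂ ≈ (0.735, 0.587, -0.340); φ = arcsin(p_z) ≈ -19.87°, λ = atan2(p_y, p_x) ≈ 38.60°.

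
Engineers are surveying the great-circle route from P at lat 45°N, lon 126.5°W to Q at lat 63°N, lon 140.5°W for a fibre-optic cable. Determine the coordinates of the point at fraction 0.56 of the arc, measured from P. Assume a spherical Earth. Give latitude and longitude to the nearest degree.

≈ lat 55°N, lon 133°W

Write both endpoints as unit vectors p₁, p₂ with components (cos φ cos λ, cos φ sin λ, sin φ).
The central angle between the endpoints is δ = arccos(p₁·p₂) ≈ 0.344 rad (19.7°).
Interpolate at f = 0.56 with slerp weights a = sin((1−f)δ)/sin δ ≈ 0.447, b = sin(fδ)/sin δ ≈ 0.568.
p = a·p₁ + b·p₂ ≈ (-0.387, -0.418, 0.822); φ = arcsin(p_z) ≈ 55.28°, λ = atan2(p_y, p_x) ≈ -132.78°.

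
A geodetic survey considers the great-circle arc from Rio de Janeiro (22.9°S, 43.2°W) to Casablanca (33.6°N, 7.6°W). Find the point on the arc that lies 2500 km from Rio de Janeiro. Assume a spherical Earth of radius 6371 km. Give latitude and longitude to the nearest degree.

≈ 4°S, 31°W

From cos δ = sin φ₁ sin φ₂ + cos φ₁ cos φ₂ cos Δλ, the central angle is δ ≈ 1.150 rad (65.9°). The total great-circle distance is δ·R ≈ 1.150 × 6371 ≈ 7326 km, so the target fraction is f = 2500/7326 ≈ 0.341.
Interpolate at f ≈ 0.341 with slerp weights a = sin((1−f)δ)/sin δ ≈ 0.753, b = sin(fδ)/sin δ ≈ 0.419.
p = a·p₁ + b·p₂ ≈ (0.851, -0.521, -0.061); φ = arcsin(p_z) ≈ -3.50°, λ = atan2(p_y, p_x) ≈ -31.46°.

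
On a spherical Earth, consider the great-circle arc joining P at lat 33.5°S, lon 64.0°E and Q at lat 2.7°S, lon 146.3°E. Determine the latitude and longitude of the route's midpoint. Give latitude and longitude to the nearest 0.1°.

Write both endpoints as unit vectors p₁, p₂ with components (cos φ cos λ, cos φ sin λ, sin φ).
The central angle between the endpoints is δ = arccos(p₁·p₂) ≈ 1.433 rad (82.1°).
Interpolate at f = 1/2 with slerp weights a = sin((1−f)δ)/sin δ ≈ 0.663, b = sin(fδ)/sin δ ≈ 0.663.
p = a·p₁ + b·p₂ ≈ (-0.309, 0.864, -0.397); φ = arcsin(p_z) ≈ -23.40°, λ = atan2(p_y, p_x) ≈ 109.65°.

≈ lat 23.4°S, lon 109.6°E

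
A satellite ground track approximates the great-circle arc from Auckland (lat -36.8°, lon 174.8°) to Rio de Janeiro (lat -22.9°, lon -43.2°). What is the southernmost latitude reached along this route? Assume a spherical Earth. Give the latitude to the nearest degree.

≈ -61°

The great circle lies in the plane with unit normal n̂ = (p₁ × p₂)/|p₁ × p₂|.
Here n̂_z ≈ +0.484; the vertex latitude is φ_max = arccos|n̂_z| ≈ 61.0°.
Check via Clairaut: cos φ_max = |cos φ₁| · sin C = cos(36.8°)·sin(142.8°) ≈ 0.484, again giving ≈ 61.0°.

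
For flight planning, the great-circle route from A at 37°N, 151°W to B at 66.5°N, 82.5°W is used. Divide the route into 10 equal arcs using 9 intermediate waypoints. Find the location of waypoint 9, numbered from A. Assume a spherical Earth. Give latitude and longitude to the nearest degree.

The haversine formula gives a central angle δ ≈ 0.838 rad (48.0°) between the endpoints.
Interpolate at f = 9/10 with slerp weights a = sin((1−f)δ)/sin δ ≈ 0.113, b = sin(fδ)/sin δ ≈ 0.921.
p = a·p₁ + b·p₂ ≈ (-0.031, -0.408, 0.913); φ = arcsin(p_z) ≈ 65.86°, λ = atan2(p_y, p_x) ≈ -94.31°.

≈ 66°N, 94°W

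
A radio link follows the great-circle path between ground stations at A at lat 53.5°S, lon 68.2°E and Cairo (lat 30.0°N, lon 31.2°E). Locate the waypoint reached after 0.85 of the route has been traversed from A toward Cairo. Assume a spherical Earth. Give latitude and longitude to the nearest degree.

≈ lat 17°N, lon 36°E

From cos δ = sin φ₁ sin φ₂ + cos φ₁ cos φ₂ cos Δλ, the central angle is δ ≈ 1.561 rad (89.5°).
Interpolate at f = 0.85 with slerp weights a = sin((1−f)δ)/sin δ ≈ 0.232, b = sin(fδ)/sin δ ≈ 0.971.
p = a·p₁ + b·p₂ ≈ (0.770, 0.564, 0.299); φ = arcsin(p_z) ≈ 17.38°, λ = atan2(p_y, p_x) ≈ 36.19°.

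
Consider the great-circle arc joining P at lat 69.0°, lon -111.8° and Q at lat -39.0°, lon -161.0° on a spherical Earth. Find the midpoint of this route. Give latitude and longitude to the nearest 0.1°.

Write both endpoints as unit vectors p₁, p₂ with components (cos φ cos λ, cos φ sin λ, sin φ).
The central angle between the endpoints is δ = arccos(p₁·p₂) ≈ 1.988 rad (113.9°).
Interpolate at f = 1/2 with slerp weights a = sin((1−f)δ)/sin δ ≈ 0.917, b = sin(fδ)/sin δ ≈ 0.917.
p = a·p₁ + b·p₂ ≈ (-0.796, -0.537, 0.279); φ = arcsin(p_z) ≈ 16.20°, λ = atan2(p_y, p_x) ≈ -145.98°.

≈ lat 16.2°, lon -146.0°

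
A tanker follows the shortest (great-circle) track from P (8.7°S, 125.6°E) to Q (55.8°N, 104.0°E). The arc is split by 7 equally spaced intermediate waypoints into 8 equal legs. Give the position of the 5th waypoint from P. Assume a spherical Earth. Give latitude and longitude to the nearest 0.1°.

The haversine formula gives a central angle δ ≈ 1.169 rad (67.0°) between the endpoints.
Interpolate at f = 5/8 with slerp weights a = sin((1−f)δ)/sin δ ≈ 0.461, b = sin(fδ)/sin δ ≈ 0.725.
p = a·p₁ + b·p₂ ≈ (-0.364, 0.766, 0.530); φ = arcsin(p_z) ≈ 32.00°, λ = atan2(p_y, p_x) ≈ 115.41°.

≈ (32.0°N, 115.4°E)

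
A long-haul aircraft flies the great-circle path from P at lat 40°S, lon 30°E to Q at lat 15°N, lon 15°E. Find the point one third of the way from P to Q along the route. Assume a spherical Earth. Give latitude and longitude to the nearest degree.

Write both endpoints as unit vectors p₁, p₂ with components (cos φ cos λ, cos φ sin λ, sin φ).
The central angle between the endpoints is δ = arccos(p₁·p₂) ≈ 0.990 rad (56.7°).
Interpolate at f = 1/3 with slerp weights a = sin((1−f)δ)/sin δ ≈ 0.733, b = sin(fδ)/sin δ ≈ 0.388.
p = a·p₁ + b·p₂ ≈ (0.848, 0.378, -0.371); φ = arcsin(p_z) ≈ -21.78°, λ = atan2(p_y, p_x) ≈ 24.01°.

≈ lat 22°S, lon 24°E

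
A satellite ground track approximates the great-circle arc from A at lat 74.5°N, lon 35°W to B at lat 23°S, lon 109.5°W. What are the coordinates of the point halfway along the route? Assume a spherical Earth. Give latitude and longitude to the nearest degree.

≈ lat 29°N, lon 95°W

The haversine formula gives a central angle δ ≈ 1.887 rad (108.1°) between the endpoints.
Interpolate at f = 1/2 with slerp weights a = sin((1−f)δ)/sin δ ≈ 0.852, b = sin(fδ)/sin δ ≈ 0.852.
p = a·p₁ + b·p₂ ≈ (-0.075, -0.870, 0.488); φ = arcsin(p_z) ≈ 29.21°, λ = atan2(p_y, p_x) ≈ -94.95°.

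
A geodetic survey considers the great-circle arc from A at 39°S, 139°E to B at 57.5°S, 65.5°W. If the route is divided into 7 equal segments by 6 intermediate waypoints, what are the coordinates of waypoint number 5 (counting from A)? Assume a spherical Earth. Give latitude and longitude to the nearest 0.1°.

≈ 77.3°S, 101.2°W

Convert each endpoint to a unit vector on the sphere (x = cos φ cos λ, y = cos φ sin λ, z = sin φ).
The central angle between the endpoints is δ = arccos(p₁·p₂) ≈ 1.419 rad (81.3°).
Interpolate at f = 5/7 with slerp weights a = sin((1−f)δ)/sin δ ≈ 0.399, b = sin(fδ)/sin δ ≈ 0.859.
p = a·p₁ + b·p₂ ≈ (-0.043, -0.216, -0.975); φ = arcsin(p_z) ≈ -77.26°, λ = atan2(p_y, p_x) ≈ -101.17°.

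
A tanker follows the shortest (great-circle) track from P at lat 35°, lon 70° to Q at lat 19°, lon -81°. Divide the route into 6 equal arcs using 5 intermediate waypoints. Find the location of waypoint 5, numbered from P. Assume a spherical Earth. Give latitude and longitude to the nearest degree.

Convert each endpoint to a unit vector on the sphere (x = cos φ cos λ, y = cos φ sin λ, z = sin φ).
The central angle between the endpoints is δ = arccos(p₁·p₂) ≈ 2.084 rad (119.4°).
Interpolate at f = 5/6 with slerp weights a = sin((1−f)δ)/sin δ ≈ 0.391, b = sin(fδ)/sin δ ≈ 1.132.
p = a·p₁ + b·p₂ ≈ (0.277, -0.756, 0.593); φ = arcsin(p_z) ≈ 36.34°, λ = atan2(p_y, p_x) ≈ -69.90°.

≈ lat 36°, lon -70°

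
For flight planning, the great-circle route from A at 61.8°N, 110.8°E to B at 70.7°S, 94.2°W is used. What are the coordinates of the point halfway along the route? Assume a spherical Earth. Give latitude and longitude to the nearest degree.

From cos δ = sin φ₁ sin φ₂ + cos φ₁ cos φ₂ cos Δλ, the central angle is δ ≈ 2.910 rad (166.7°).
Interpolate at f = 1/2 with slerp weights a = sin((1−f)δ)/sin δ ≈ 4.330, b = sin(fδ)/sin δ ≈ 4.330.
p = a·p₁ + b·p₂ ≈ (-0.831, 0.485, -0.271); φ = arcsin(p_z) ≈ -15.70°, λ = atan2(p_y, p_x) ≈ 149.72°.

≈ 16°S, 150°E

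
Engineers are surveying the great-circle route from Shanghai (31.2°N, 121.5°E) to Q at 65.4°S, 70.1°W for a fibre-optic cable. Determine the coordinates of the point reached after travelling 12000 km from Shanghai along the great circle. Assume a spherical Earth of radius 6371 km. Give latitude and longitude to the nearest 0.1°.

≈ 74.7°S, 153.3°E

Write both endpoints as unit vectors p₁, p₂ with components (cos φ cos λ, cos φ sin λ, sin φ).
The central angle between the endpoints is δ = arccos(p₁·p₂) ≈ 2.532 rad (145.1°). The total great-circle distance is δ·R ≈ 2.532 × 6371 ≈ 16131 km, so the target fraction is f = 12000/16131 ≈ 0.744.
Interpolate at f ≈ 0.744 with slerp weights a = sin((1−f)δ)/sin δ ≈ 1.055, b = sin(fδ)/sin δ ≈ 1.662.
p = a·p₁ + b·p₂ ≈ (-0.236, 0.119, -0.965); φ = arcsin(p_z) ≈ -74.69°, λ = atan2(p_y, p_x) ≈ 153.29°.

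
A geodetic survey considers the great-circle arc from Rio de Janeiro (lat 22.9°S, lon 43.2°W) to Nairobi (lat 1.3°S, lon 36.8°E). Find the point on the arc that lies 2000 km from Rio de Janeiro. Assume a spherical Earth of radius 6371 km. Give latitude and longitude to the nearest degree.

Write both endpoints as unit vectors p₁, p₂ with components (cos φ cos λ, cos φ sin λ, sin φ).
The central angle between the endpoints is δ = arccos(p₁·p₂) ≈ 1.401 rad (80.3°). The total great-circle distance is δ·R ≈ 1.401 × 6371 ≈ 8927 km, so the target fraction is f = 2000/8927 ≈ 0.224.
Interpolate at f ≈ 0.224 with slerp weights a = sin((1−f)δ)/sin δ ≈ 0.898, b = sin(fδ)/sin δ ≈ 0.313.
p = a·p₁ + b·p₂ ≈ (0.854, -0.379, -0.357); φ = arcsin(p_z) ≈ -20.89°, λ = atan2(p_y, p_x) ≈ -23.92°.

≈ lat 21°S, lon 24°W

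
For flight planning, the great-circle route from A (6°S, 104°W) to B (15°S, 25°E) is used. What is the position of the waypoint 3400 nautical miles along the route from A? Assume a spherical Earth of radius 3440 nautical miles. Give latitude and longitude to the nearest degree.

≈ (23°S, 48°W)

From cos δ = sin φ₁ sin φ₂ + cos φ₁ cos φ₂ cos Δλ, the central angle is δ ≈ 2.186 rad (125.3°). The total great-circle distance is δ·R ≈ 2.186 × 3440 ≈ 7521 nmi, so the target fraction is f = 3400/7521 ≈ 0.452.
Interpolate at f ≈ 0.452 with slerp weights a = sin((1−f)δ)/sin δ ≈ 1.141, b = sin(fδ)/sin δ ≈ 1.023.
p = a·p₁ + b·p₂ ≈ (0.621, -0.683, -0.384); φ = arcsin(p_z) ≈ -22.58°, λ = atan2(p_y, p_x) ≈ -47.73°.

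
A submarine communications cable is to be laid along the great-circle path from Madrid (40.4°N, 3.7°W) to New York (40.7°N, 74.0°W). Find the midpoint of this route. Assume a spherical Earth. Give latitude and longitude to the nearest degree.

Write both endpoints as unit vectors p₁, p₂ with components (cos φ cos λ, cos φ sin λ, sin φ).
The central angle between the endpoints is δ = arccos(p₁·p₂) ≈ 0.906 rad (51.9°).
Interpolate at f = 1/2 with slerp weights a = sin((1−f)δ)/sin δ ≈ 0.556, b = sin(fδ)/sin δ ≈ 0.556.
p = a·p₁ + b·p₂ ≈ (0.539, -0.433, 0.723); φ = arcsin(p_z) ≈ 46.30°, λ = atan2(p_y, p_x) ≈ -38.76°.

≈ 46°N, 39°W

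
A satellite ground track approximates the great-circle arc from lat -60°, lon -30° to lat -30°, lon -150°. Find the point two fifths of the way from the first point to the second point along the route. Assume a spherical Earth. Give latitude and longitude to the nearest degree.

≈ lat -65°, lon -100°

The haversine formula gives a central angle δ ≈ 1.353 rad (77.5°) between the endpoints.
Interpolate at f = 2/5 with slerp weights a = sin((1−f)δ)/sin δ ≈ 0.743, b = sin(fδ)/sin δ ≈ 0.528.
p = a·p₁ + b·p₂ ≈ (-0.074, -0.414, -0.907); φ = arcsin(p_z) ≈ -65.12°, λ = atan2(p_y, p_x) ≈ -100.12°.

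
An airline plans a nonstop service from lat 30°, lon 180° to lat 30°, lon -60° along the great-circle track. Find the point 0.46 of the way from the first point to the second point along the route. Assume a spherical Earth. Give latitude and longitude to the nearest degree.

Write both endpoints as unit vectors p₁, p₂ with components (cos φ cos λ, cos φ sin λ, sin φ).
The central angle between the endpoints is δ = arccos(p₁·p₂) ≈ 1.696 rad (97.2°).
Interpolate at f = 0.46 with slerp weights a = sin((1−f)δ)/sin δ ≈ 0.799, b = sin(fδ)/sin δ ≈ 0.709.
p = a·p₁ + b·p₂ ≈ (-0.385, -0.532, 0.754); φ = arcsin(p_z) ≈ 48.95°, λ = atan2(p_y, p_x) ≈ -125.93°.

≈ lat 49°, lon -126°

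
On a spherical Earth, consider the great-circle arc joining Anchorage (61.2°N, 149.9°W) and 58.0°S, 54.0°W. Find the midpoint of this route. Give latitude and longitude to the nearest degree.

≈ 2°N, 99°W

Convert each endpoint to a unit vector on the sphere (x = cos φ cos λ, y = cos φ sin λ, z = sin φ).
The central angle between the endpoints is δ = arccos(p₁·p₂) ≈ 2.449 rad (140.3°).
Interpolate at f = 1/2 with slerp weights a = sin((1−f)δ)/sin δ ≈ 1.472, b = sin(fδ)/sin δ ≈ 1.472.
p = a·p₁ + b·p₂ ≈ (-0.155, -0.987, 0.042); φ = arcsin(p_z) ≈ 2.38°, λ = atan2(p_y, p_x) ≈ -98.93°.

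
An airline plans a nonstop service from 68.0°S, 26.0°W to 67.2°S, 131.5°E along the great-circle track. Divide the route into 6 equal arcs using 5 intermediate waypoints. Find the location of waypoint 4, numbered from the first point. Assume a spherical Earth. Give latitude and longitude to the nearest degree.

≈ 81°S, 112°E

Convert each endpoint to a unit vector on the sphere (x = cos φ cos λ, y = cos φ sin λ, z = sin φ).
The central angle between the endpoints is δ = arccos(p₁·p₂) ≈ 0.766 rad (43.9°).
Interpolate at f = 4/6 with slerp weights a = sin((1−f)δ)/sin δ ≈ 0.364, b = sin(fδ)/sin δ ≈ 0.705.
p = a·p₁ + b·p₂ ≈ (-0.058, 0.145, -0.988); φ = arcsin(p_z) ≈ -81.02°, λ = atan2(p_y, p_x) ≈ 111.95°.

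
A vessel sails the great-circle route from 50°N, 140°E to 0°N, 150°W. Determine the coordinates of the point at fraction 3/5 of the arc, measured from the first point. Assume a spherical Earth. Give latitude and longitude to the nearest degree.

The haversine formula gives a central angle δ ≈ 1.349 rad (77.3°) between the endpoints.
Interpolate at f = 3/5 with slerp weights a = sin((1−f)δ)/sin δ ≈ 0.527, b = sin(fδ)/sin δ ≈ 0.742.
p = a·p₁ + b·p₂ ≈ (-0.902, -0.153, 0.403); φ = arcsin(p_z) ≈ 23.80°, λ = atan2(p_y, p_x) ≈ -170.35°.

≈ 24°N, 170°W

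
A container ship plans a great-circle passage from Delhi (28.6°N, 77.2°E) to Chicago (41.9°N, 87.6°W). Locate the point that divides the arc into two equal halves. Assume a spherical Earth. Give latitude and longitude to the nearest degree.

≈ 78°N, 26°E

The haversine formula gives a central angle δ ≈ 1.887 rad (108.1°) between the endpoints.
Interpolate at f = 1/2 with slerp weights a = sin((1−f)δ)/sin δ ≈ 0.852, b = sin(fδ)/sin δ ≈ 0.852.
p = a·p₁ + b·p₂ ≈ (0.192, 0.096, 0.977); φ = arcsin(p_z) ≈ 77.60°, λ = atan2(p_y, p_x) ≈ 26.50°.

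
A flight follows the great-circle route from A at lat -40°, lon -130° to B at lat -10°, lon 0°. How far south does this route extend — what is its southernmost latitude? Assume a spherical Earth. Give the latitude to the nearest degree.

≈ -51°

The great circle lies in the plane with unit normal n̂ = (p₁ × p₂)/|p₁ × p₂|.
Here n̂_z ≈ +0.623; the vertex latitude is φ_max = arccos|n̂_z| ≈ 51.5°.
Check via Clairaut: cos φ_max = |cos φ₁| · sin C = cos(40.0°)·sin(125.6°) ≈ 0.623, again giving ≈ 51.5°.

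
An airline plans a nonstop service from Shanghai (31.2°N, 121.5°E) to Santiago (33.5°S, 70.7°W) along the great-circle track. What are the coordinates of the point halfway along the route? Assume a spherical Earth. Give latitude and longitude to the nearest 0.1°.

≈ 10.6°S, 161.4°W

From cos δ = sin φ₁ sin φ₂ + cos φ₁ cos φ₂ cos Δλ, the central angle is δ ≈ 2.957 rad (169.4°).
Interpolate at f = 1/2 with slerp weights a = sin((1−f)δ)/sin δ ≈ 5.437, b = sin(fδ)/sin δ ≈ 5.437.
p = a·p₁ + b·p₂ ≈ (-0.931, -0.314, -0.184); φ = arcsin(p_z) ≈ -10.62°, λ = atan2(p_y, p_x) ≈ -161.38°.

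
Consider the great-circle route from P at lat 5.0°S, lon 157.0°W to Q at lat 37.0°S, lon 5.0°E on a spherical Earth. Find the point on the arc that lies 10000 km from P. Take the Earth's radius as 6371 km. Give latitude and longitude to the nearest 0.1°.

≈ lat 69.1°S, lon 54.0°W

Convert each endpoint to a unit vector on the sphere (x = cos φ cos λ, y = cos φ sin λ, z = sin φ).
The central angle between the endpoints is δ = arccos(p₁·p₂) ≈ 2.352 rad (134.8°). The total great-circle distance is δ·R ≈ 2.352 × 6371 ≈ 14985 km, so the target fraction is f = 10000/14985 ≈ 0.667.
Interpolate at f ≈ 0.667 with slerp weights a = sin((1−f)δ)/sin δ ≈ 0.993, b = sin(fδ)/sin δ ≈ 1.408.
p = a·p₁ + b·p₂ ≈ (0.210, -0.288, -0.934); φ = arcsin(p_z) ≈ -69.10°, λ = atan2(p_y, p_x) ≈ -53.95°.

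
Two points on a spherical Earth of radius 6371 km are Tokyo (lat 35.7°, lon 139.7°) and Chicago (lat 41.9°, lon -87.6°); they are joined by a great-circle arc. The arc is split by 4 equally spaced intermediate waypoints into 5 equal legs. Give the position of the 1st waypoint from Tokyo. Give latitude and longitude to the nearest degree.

Convert each endpoint to a unit vector on the sphere (x = cos φ cos λ, y = cos φ sin λ, z = sin φ).
The central angle between the endpoints is δ = arccos(p₁·p₂) ≈ 1.591 rad (91.2°).
Interpolate at f = 1/5 with slerp weights a = sin((1−f)δ)/sin δ ≈ 0.956, b = sin(fδ)/sin δ ≈ 0.313.
p = a·p₁ + b·p₂ ≈ (-0.582, 0.269, 0.767); φ = arcsin(p_z) ≈ 50.08°, λ = atan2(p_y, p_x) ≈ 155.17°.

≈ lat 50°, lon 155°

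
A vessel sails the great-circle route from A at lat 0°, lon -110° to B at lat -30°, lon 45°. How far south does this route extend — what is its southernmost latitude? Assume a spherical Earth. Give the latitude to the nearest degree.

≈ -54°

The great circle lies in the plane with unit normal n̂ = (p₁ × p₂)/|p₁ × p₂|.
Here n̂_z ≈ +0.591; the vertex latitude is φ_max = arccos|n̂_z| ≈ 53.8°.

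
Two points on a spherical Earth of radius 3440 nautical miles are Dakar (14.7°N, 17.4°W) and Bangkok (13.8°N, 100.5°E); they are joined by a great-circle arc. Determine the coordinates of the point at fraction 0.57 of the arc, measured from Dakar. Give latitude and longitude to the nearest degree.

≈ 26°N, 50°E

Write both endpoints as unit vectors p₁, p₂ with components (cos φ cos λ, cos φ sin λ, sin φ).
The central angle between the endpoints is δ = arccos(p₁·p₂) ≈ 1.960 rad (112.3°).
Interpolate at f = 0.57 with slerp weights a = sin((1−f)δ)/sin δ ≈ 0.807, b = sin(fδ)/sin δ ≈ 0.971.
p = a·p₁ + b·p₂ ≈ (0.573, 0.694, 0.436); φ = arcsin(p_z) ≈ 25.87°, λ = atan2(p_y, p_x) ≈ 50.48°.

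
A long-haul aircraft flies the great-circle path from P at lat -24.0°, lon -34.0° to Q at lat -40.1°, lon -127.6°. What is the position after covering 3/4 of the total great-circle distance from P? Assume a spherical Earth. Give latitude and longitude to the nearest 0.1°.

Convert each endpoint to a unit vector on the sphere (x = cos φ cos λ, y = cos φ sin λ, z = sin φ).
The central angle between the endpoints is δ = arccos(p₁·p₂) ≈ 1.351 rad (77.4°).
Interpolate at f = 3/4 with slerp weights a = sin((1−f)δ)/sin δ ≈ 0.340, b = sin(fδ)/sin δ ≈ 0.869.
p = a·p₁ + b·p₂ ≈ (-0.149, -0.700, -0.698); φ = arcsin(p_z) ≈ -44.28°, λ = atan2(p_y, p_x) ≈ -101.98°.

≈ lat -44.3°, lon -102.0°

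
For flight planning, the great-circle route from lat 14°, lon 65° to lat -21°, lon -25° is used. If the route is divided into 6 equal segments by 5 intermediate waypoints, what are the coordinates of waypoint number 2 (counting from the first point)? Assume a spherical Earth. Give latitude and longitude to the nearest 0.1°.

The haversine formula gives a central angle δ ≈ 1.658 rad (95.0°) between the endpoints.
Interpolate at f = 2/6 with slerp weights a = sin((1−f)δ)/sin δ ≈ 0.897, b = sin(fδ)/sin δ ≈ 0.527.
p = a·p₁ + b·p₂ ≈ (0.814, 0.581, 0.028); φ = arcsin(p_z) ≈ 1.61°, λ = atan2(p_y, p_x) ≈ 35.53°.

≈ lat 1.6°, lon 35.5°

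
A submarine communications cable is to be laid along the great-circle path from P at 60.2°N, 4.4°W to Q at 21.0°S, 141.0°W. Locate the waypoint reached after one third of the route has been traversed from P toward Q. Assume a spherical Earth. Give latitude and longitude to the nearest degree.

≈ 54°N, 91°W

The haversine formula gives a central angle δ ≈ 2.276 rad (130.4°) between the endpoints.
Interpolate at f = 1/3 with slerp weights a = sin((1−f)δ)/sin δ ≈ 1.311, b = sin(fδ)/sin δ ≈ 0.903.
p = a·p₁ + b·p₂ ≈ (-0.006, -0.581, 0.814); φ = arcsin(p_z) ≈ 54.50°, λ = atan2(p_y, p_x) ≈ -90.56°.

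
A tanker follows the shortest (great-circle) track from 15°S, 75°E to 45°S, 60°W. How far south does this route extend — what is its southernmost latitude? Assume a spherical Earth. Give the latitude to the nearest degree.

≈ 60°S

The great circle lies in the plane with unit normal n̂ = (p₁ × p₂)/|p₁ × p₂|.
Here n̂_z ≈ -0.506; the vertex latitude is φ_max = arccos|n̂_z| ≈ 59.6°.
Check via Clairaut: cos φ_max = |cos φ₁| · sin C = cos(15.0°)·sin(148.4°) ≈ 0.506, again giving ≈ 59.6°.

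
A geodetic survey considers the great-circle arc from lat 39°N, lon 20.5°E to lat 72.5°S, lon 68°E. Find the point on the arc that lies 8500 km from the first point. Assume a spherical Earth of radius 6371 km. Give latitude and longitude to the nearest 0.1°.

Convert each endpoint to a unit vector on the sphere (x = cos φ cos λ, y = cos φ sin λ, z = sin φ).
The central angle between the endpoints is δ = arccos(p₁·p₂) ≈ 2.029 rad (116.3°). The total great-circle distance is δ·R ≈ 2.029 × 6371 ≈ 12927 km, so the target fraction is f = 8500/12927 ≈ 0.658.
Interpolate at f ≈ 0.658 with slerp weights a = sin((1−f)δ)/sin δ ≈ 0.714, b = sin(fδ)/sin δ ≈ 1.084.
p = a·p₁ + b·p₂ ≈ (0.642, 0.496, -0.585); φ = arcsin(p_z) ≈ -35.77°, λ = atan2(p_y, p_x) ≈ 37.73°.

≈ lat 35.8°S, lon 37.7°E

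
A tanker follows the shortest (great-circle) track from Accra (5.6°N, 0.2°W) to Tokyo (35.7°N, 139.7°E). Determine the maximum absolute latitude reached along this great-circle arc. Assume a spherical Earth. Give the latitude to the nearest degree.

The great circle lies in the plane with unit normal n̂ = (p₁ × p₂)/|p₁ × p₂|.
Here n̂_z ≈ +0.629; the vertex latitude is φ_max = arccos|n̂_z| ≈ 51.0°.
Check via Clairaut: cos φ_max = |cos φ₁| · sin C = cos(5.6°)·sin(39.2°) ≈ 0.629, again giving ≈ 51.0°.

≈ 51°N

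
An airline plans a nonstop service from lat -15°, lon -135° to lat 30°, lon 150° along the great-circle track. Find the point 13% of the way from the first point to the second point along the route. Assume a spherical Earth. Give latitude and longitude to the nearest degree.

Convert each endpoint to a unit vector on the sphere (x = cos φ cos λ, y = cos φ sin λ, z = sin φ).
The central angle between the endpoints is δ = arccos(p₁·p₂) ≈ 1.484 rad (85.0°).
Interpolate at f = 0.13 with slerp weights a = sin((1−f)δ)/sin δ ≈ 0.965, b = sin(fδ)/sin δ ≈ 0.192.
p = a·p₁ + b·p₂ ≈ (-0.803, -0.576, -0.153); φ = arcsin(p_z) ≈ -8.83°, λ = atan2(p_y, p_x) ≈ -144.37°.

≈ lat -9°, lon -144°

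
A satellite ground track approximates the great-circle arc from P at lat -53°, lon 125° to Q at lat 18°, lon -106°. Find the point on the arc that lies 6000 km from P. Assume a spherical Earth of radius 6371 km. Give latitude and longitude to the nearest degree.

≈ lat -40°, lon -154°

From cos δ = sin φ₁ sin φ₂ + cos φ₁ cos φ₂ cos Δλ, the central angle is δ ≈ 2.223 rad (127.4°). The total great-circle distance is δ·R ≈ 2.223 × 6371 ≈ 14163 km, so the target fraction is f = 6000/14163 ≈ 0.424.
Interpolate at f ≈ 0.424 with slerp weights a = sin((1−f)δ)/sin δ ≈ 1.206, b = sin(fδ)/sin δ ≈ 1.017.
p = a·p₁ + b·p₂ ≈ (-0.683, -0.336, -0.649); φ = arcsin(p_z) ≈ -40.44°, λ = atan2(p_y, p_x) ≈ -153.83°.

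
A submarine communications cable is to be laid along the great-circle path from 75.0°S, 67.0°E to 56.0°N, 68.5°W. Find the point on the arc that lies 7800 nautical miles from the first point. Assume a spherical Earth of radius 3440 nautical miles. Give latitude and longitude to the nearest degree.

Write both endpoints as unit vectors p₁, p₂ with components (cos φ cos λ, cos φ sin λ, sin φ).
The central angle between the endpoints is δ = arccos(p₁·p₂) ≈ 2.700 rad (154.7°). The total great-circle distance is δ·R ≈ 2.700 × 3440 ≈ 9288 nmi, so the target fraction is f = 7800/9288 ≈ 0.840.
Interpolate at f ≈ 0.840 with slerp weights a = sin((1−f)δ)/sin δ ≈ 0.980, b = sin(fδ)/sin δ ≈ 1.794.
p = a·p₁ + b·p₂ ≈ (0.467, -0.700, 0.541); φ = arcsin(p_z) ≈ 32.72°, λ = atan2(p_y, p_x) ≈ -56.30°.

≈ 33°N, 56°W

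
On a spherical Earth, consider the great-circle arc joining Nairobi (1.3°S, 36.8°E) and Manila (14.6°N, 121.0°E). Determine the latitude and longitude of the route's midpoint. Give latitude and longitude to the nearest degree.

The haversine formula gives a central angle δ ≈ 1.479 rad (84.7°) between the endpoints.
Interpolate at f = 1/2 with slerp weights a = sin((1−f)δ)/sin δ ≈ 0.677, b = sin(fδ)/sin δ ≈ 0.677.
p = a·p₁ + b·p₂ ≈ (0.204, 0.966, 0.155); φ = arcsin(p_z) ≈ 8.93°, λ = atan2(p_y, p_x) ≈ 78.06°.

≈ 9°N, 78°E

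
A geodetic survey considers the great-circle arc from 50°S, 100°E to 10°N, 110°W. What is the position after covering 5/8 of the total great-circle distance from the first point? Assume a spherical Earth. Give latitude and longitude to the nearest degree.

From cos δ = sin φ₁ sin φ₂ + cos φ₁ cos φ₂ cos Δλ, the central angle is δ ≈ 2.320 rad (132.9°).
Interpolate at f = 5/8 with slerp weights a = sin((1−f)δ)/sin δ ≈ 1.044, b = sin(fδ)/sin δ ≈ 1.356.
p = a·p₁ + b·p₂ ≈ (-0.573, -0.594, -0.564); φ = arcsin(p_z) ≈ -34.36°, λ = atan2(p_y, p_x) ≈ -133.99°.

≈ 34°S, 134°W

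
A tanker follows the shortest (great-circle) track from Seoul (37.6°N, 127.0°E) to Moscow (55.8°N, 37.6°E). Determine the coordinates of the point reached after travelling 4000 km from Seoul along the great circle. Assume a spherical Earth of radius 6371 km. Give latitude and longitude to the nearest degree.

Convert each endpoint to a unit vector on the sphere (x = cos φ cos λ, y = cos φ sin λ, z = sin φ).
The central angle between the endpoints is δ = arccos(p₁·p₂) ≈ 1.036 rad (59.4°). The total great-circle distance is δ·R ≈ 1.036 × 6371 ≈ 6603 km, so the target fraction is f = 4000/6603 ≈ 0.606.
Interpolate at f ≈ 0.606 with slerp weights a = sin((1−f)δ)/sin δ ≈ 0.462, b = sin(fδ)/sin δ ≈ 0.683.
p = a·p₁ + b·p₂ ≈ (0.084, 0.526, 0.846); φ = arcsin(p_z) ≈ 57.80°, λ = atan2(p_y, p_x) ≈ 80.95°.

≈ 58°N, 81°E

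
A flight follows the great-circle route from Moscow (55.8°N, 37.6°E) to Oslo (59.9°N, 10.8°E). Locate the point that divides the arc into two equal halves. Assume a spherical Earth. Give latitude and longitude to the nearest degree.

Write both endpoints as unit vectors p₁, p₂ with components (cos φ cos λ, cos φ sin λ, sin φ).
The central angle between the endpoints is δ = arccos(p₁·p₂) ≈ 0.257 rad (14.7°).
Interpolate at f = 1/2 with slerp weights a = sin((1−f)δ)/sin δ ≈ 0.504, b = sin(fδ)/sin δ ≈ 0.504.
p = a·p₁ + b·p₂ ≈ (0.473, 0.220, 0.853); φ = arcsin(p_z) ≈ 58.56°, λ = atan2(p_y, p_x) ≈ 24.98°.

≈ 59°N, 25°E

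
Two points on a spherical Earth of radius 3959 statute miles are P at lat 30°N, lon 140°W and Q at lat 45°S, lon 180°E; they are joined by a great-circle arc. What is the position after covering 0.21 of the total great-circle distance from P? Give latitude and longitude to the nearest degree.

≈ lat 14°N, lon 148°W

The haversine formula gives a central angle δ ≈ 1.455 rad (83.4°) between the endpoints.
Interpolate at f = 0.21 with slerp weights a = sin((1−f)δ)/sin δ ≈ 0.919, b = sin(fδ)/sin δ ≈ 0.303.
p = a·p₁ + b·p₂ ≈ (-0.824, -0.511, 0.245); φ = arcsin(p_z) ≈ 14.19°, λ = atan2(p_y, p_x) ≈ -148.16°.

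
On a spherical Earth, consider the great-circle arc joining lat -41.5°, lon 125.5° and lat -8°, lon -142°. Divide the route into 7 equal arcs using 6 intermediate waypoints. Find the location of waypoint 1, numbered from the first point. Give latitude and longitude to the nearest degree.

≈ lat -42°, lon 142°

The haversine formula gives a central angle δ ≈ 1.511 rad (86.6°) between the endpoints.
Interpolate at f = 1/7 with slerp weights a = sin((1−f)δ)/sin δ ≈ 0.964, b = sin(fδ)/sin δ ≈ 0.215.
p = a·p₁ + b·p₂ ≈ (-0.587, 0.457, -0.669); φ = arcsin(p_z) ≈ -41.96°, λ = atan2(p_y, p_x) ≈ 142.09°.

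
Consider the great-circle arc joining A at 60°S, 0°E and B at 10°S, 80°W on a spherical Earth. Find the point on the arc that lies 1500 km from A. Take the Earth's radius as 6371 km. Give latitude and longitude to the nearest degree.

Convert each endpoint to a unit vector on the sphere (x = cos φ cos λ, y = cos φ sin λ, z = sin φ).
The central angle between the endpoints is δ = arccos(p₁·p₂) ≈ 1.333 rad (76.4°). The total great-circle distance is δ·R ≈ 1.333 × 6371 ≈ 8490 km, so the target fraction is f = 1500/8490 ≈ 0.177.
Interpolate at f ≈ 0.177 with slerp weights a = sin((1−f)δ)/sin δ ≈ 0.916, b = sin(fδ)/sin δ ≈ 0.240.
p = a·p₁ + b·p₂ ≈ (0.499, -0.233, -0.835); φ = arcsin(p_z) ≈ -56.59°, λ = atan2(p_y, p_x) ≈ -25.01°.

≈ 57°S, 25°W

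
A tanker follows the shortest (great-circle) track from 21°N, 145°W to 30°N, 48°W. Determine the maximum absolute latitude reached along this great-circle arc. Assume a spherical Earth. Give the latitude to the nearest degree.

≈ 36°N

The great circle lies in the plane with unit normal n̂ = (p₁ × p₂)/|p₁ × p₂|.
Here n̂_z ≈ +0.805; the vertex latitude is φ_max = arccos|n̂_z| ≈ 36.4°.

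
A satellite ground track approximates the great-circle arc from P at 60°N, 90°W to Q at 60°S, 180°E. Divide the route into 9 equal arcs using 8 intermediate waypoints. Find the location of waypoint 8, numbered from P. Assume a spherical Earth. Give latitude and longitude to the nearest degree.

≈ 48°S, 162°W

The haversine formula gives a central angle δ ≈ 2.419 rad (138.6°) between the endpoints.
Interpolate at f = 8/9 with slerp weights a = sin((1−f)δ)/sin δ ≈ 0.401, b = sin(fδ)/sin δ ≈ 1.265.
p = a·p₁ + b·p₂ ≈ (-0.633, -0.201, -0.748); φ = arcsin(p_z) ≈ -48.42°, λ = atan2(p_y, p_x) ≈ -162.40°.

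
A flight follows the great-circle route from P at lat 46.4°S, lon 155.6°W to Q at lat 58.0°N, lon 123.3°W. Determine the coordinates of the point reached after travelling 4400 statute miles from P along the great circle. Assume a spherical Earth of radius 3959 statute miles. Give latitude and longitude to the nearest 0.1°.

≈ lat 15.6°N, lon 139.5°W

Write both endpoints as unit vectors p₁, p₂ with components (cos φ cos λ, cos φ sin λ, sin φ).
The central angle between the endpoints is δ = arccos(p₁·p₂) ≈ 1.881 rad (107.8°). The total great-circle distance is δ·R ≈ 1.881 × 3959 ≈ 7447 mi, so the target fraction is f = 4400/7447 ≈ 0.591.
Interpolate at f ≈ 0.591 with slerp weights a = sin((1−f)δ)/sin δ ≈ 0.731, b = sin(fδ)/sin δ ≈ 0.941.
p = a·p₁ + b·p₂ ≈ (-0.733, -0.625, 0.269); φ = arcsin(p_z) ≈ 15.61°, λ = atan2(p_y, p_x) ≈ -139.53°.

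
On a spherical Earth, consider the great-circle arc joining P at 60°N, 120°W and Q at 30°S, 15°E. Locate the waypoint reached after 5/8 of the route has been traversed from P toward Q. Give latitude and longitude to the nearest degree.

≈ 16°N, 10°W

From cos δ = sin φ₁ sin φ₂ + cos φ₁ cos φ₂ cos Δλ, the central angle is δ ≈ 2.403 rad (137.7°).
Interpolate at f = 5/8 with slerp weights a = sin((1−f)δ)/sin δ ≈ 1.164, b = sin(fδ)/sin δ ≈ 1.481.
p = a·p₁ + b·p₂ ≈ (0.948, -0.172, 0.267); φ = arcsin(p_z) ≈ 15.51°, λ = atan2(p_y, p_x) ≈ -10.28°.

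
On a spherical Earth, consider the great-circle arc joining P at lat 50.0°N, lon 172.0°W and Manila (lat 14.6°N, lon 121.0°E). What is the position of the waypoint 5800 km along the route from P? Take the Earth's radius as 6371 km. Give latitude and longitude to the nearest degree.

Write both endpoints as unit vectors p₁, p₂ with components (cos φ cos λ, cos φ sin λ, sin φ).
The central angle between the endpoints is δ = arccos(p₁·p₂) ≈ 1.119 rad (64.1°). The total great-circle distance is δ·R ≈ 1.119 × 6371 ≈ 7132 km, so the target fraction is f = 5800/7132 ≈ 0.813.
Interpolate at f ≈ 0.813 with slerp weights a = sin((1−f)δ)/sin δ ≈ 0.231, b = sin(fδ)/sin δ ≈ 0.878.
p = a·p₁ + b·p₂ ≈ (-0.584, 0.707, 0.398); φ = arcsin(p_z) ≈ 23.45°, λ = atan2(p_y, p_x) ≈ 129.56°.

≈ lat 23°N, lon 130°E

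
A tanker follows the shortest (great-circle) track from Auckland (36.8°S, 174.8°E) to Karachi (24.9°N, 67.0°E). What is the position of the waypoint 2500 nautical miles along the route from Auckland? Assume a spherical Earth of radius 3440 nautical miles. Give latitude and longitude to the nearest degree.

Write both endpoints as unit vectors p₁, p₂ with components (cos φ cos λ, cos φ sin λ, sin φ).
The central angle between the endpoints is δ = arccos(p₁·p₂) ≈ 2.065 rad (118.3°). The total great-circle distance is δ·R ≈ 2.065 × 3440 ≈ 7103 nmi, so the target fraction is f = 2500/7103 ≈ 0.352.
Interpolate at f ≈ 0.352 with slerp weights a = sin((1−f)δ)/sin δ ≈ 1.105, b = sin(fδ)/sin δ ≈ 0.755.
p = a·p₁ + b·p₂ ≈ (-0.614, 0.710, -0.344); φ = arcsin(p_z) ≈ -20.14°, λ = atan2(p_y, p_x) ≈ 130.83°.

≈ 20°S, 131°E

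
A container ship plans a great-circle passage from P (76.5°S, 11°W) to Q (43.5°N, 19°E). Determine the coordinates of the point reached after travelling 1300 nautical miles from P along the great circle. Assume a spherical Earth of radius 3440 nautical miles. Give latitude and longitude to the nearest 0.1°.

≈ (55.7°S, 5.2°E)

The haversine formula gives a central angle δ ≈ 2.121 rad (121.5°) between the endpoints. The total great-circle distance is δ·R ≈ 2.121 × 3440 ≈ 7296 nmi, so the target fraction is f = 1300/7296 ≈ 0.178.
Interpolate at f ≈ 0.178 with slerp weights a = sin((1−f)δ)/sin δ ≈ 1.156, b = sin(fδ)/sin δ ≈ 0.433.
p = a·p₁ + b·p₂ ≈ (0.562, 0.051, -0.826); φ = arcsin(p_z) ≈ -55.67°, λ = atan2(p_y, p_x) ≈ 5.16°.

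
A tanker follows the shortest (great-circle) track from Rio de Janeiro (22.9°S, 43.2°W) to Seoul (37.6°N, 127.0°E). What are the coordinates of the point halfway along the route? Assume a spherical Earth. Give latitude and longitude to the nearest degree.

Convert each endpoint to a unit vector on the sphere (x = cos φ cos λ, y = cos φ sin λ, z = sin φ).
The central angle between the endpoints is δ = arccos(p₁·p₂) ≈ 2.846 rad (163.1°).
Interpolate at f = 1/2 with slerp weights a = sin((1−f)δ)/sin δ ≈ 3.395, b = sin(fδ)/sin δ ≈ 3.395.
p = a·p₁ + b·p₂ ≈ (0.661, 0.007, 0.750); φ = arcsin(p_z) ≈ 48.62°, λ = atan2(p_y, p_x) ≈ 0.63°.

≈ 49°N, 1°E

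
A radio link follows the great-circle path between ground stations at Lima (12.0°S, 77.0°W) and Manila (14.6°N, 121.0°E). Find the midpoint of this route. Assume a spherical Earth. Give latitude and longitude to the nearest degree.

≈ 8°N, 156°W

Write both endpoints as unit vectors p₁, p₂ with components (cos φ cos λ, cos φ sin λ, sin φ).
The central angle between the endpoints is δ = arccos(p₁·p₂) ≈ 2.833 rad (162.3°).
Interpolate at f = 1/2 with slerp weights a = sin((1−f)δ)/sin δ ≈ 3.249, b = sin(fδ)/sin δ ≈ 3.249.
p = a·p₁ + b·p₂ ≈ (-0.905, -0.402, 0.143); φ = arcsin(p_z) ≈ 8.25°, λ = atan2(p_y, p_x) ≈ -156.06°.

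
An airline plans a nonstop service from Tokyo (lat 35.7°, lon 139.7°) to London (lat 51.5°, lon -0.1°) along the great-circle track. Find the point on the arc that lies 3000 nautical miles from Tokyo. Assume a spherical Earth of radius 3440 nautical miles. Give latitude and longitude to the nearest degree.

≈ lat 71°, lon 70°

Write both endpoints as unit vectors p₁, p₂ with components (cos φ cos λ, cos φ sin λ, sin φ).
The central angle between the endpoints is δ = arccos(p₁·p₂) ≈ 1.500 rad (86.0°). The total great-circle distance is δ·R ≈ 1.500 × 3440 ≈ 5161 nmi, so the target fraction is f = 3000/5161 ≈ 0.581.
Interpolate at f ≈ 0.581 with slerp weights a = sin((1−f)δ)/sin δ ≈ 0.589, b = sin(fδ)/sin δ ≈ 0.768.
p = a·p₁ + b·p₂ ≈ (0.113, 0.309, 0.944); φ = arcsin(p_z) ≈ 70.82°, λ = atan2(p_y, p_x) ≈ 69.89°.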